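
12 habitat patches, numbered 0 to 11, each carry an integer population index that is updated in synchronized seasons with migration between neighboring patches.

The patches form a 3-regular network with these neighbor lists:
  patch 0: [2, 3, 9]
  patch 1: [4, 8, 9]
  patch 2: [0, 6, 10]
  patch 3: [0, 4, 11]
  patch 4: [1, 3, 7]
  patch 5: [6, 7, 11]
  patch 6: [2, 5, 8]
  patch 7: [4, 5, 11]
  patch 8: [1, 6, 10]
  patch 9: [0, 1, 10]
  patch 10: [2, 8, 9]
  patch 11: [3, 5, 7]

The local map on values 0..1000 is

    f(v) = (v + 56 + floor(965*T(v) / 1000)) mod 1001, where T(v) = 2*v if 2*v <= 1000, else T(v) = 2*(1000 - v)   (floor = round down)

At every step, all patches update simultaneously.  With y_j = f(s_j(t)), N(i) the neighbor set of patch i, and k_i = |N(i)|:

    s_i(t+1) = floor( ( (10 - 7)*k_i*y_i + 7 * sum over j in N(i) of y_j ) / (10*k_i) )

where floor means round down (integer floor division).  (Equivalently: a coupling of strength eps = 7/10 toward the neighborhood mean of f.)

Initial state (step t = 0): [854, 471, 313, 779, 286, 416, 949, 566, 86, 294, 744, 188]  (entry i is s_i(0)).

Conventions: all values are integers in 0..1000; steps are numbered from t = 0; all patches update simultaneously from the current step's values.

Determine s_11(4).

Simulating step by step:
t=0: [854, 471, 313, 779, 286, 416, 949, 566, 86, 294, 744, 188]
t=1: [558, 624, 428, 472, 536, 353, 392, 550, 285, 489, 600, 413]
t=2: [427, 556, 348, 415, 452, 246, 361, 337, 508, 448, 521, 312]
t=3: [257, 433, 236, 467, 295, 495, 351, 508, 405, 407, 372, 544]
t=4: [573, 425, 465, 642, 569, 402, 373, 597, 200, 371, 331, 479]

Answer: s_11(4) = 479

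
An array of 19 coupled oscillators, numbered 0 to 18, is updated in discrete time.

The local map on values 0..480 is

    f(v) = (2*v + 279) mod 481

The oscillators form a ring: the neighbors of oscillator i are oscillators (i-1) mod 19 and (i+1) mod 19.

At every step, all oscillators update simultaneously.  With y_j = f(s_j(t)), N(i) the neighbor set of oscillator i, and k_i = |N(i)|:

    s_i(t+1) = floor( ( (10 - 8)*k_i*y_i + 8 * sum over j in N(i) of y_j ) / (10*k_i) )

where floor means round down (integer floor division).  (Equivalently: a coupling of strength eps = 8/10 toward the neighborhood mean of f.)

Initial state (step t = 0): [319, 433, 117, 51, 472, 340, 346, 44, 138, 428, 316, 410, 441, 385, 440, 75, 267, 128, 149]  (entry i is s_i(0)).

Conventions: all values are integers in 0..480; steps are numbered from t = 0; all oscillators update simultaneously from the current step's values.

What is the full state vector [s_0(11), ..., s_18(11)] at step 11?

Simulating step by step:
t=0: [319, 433, 117, 51, 472, 340, 346, 44, 138, 428, 316, 410, 441, 385, 440, 75, 267, 128, 149]
t=1: [198, 223, 232, 193, 395, 203, 339, 106, 230, 236, 210, 279, 129, 175, 245, 297, 259, 182, 215]
t=2: [227, 231, 223, 184, 176, 274, 180, 295, 163, 244, 294, 180, 212, 167, 273, 320, 284, 250, 188]
t=3: [224, 250, 219, 190, 234, 192, 325, 190, 294, 261, 254, 274, 160, 252, 296, 371, 367, 275, 254]
t=4: [290, 252, 237, 236, 197, 322, 233, 369, 276, 340, 327, 238, 282, 263, 222, 188, 173, 212, 298]
t=5: [354, 320, 283, 239, 323, 270, 251, 256, 283, 416, 391, 380, 311, 306, 247, 189, 187, 259, 318]
t=6: [353, 243, 358, 378, 334, 365, 319, 327, 256, 215, 110, 223, 278, 366, 292, 220, 231, 305, 223]
t=7: [215, 79, 149, 214, 141, 370, 286, 388, 334, 176, 192, 197, 188, 304, 191, 304, 310, 283, 221]
t=8: [316, 217, 284, 115, 129, 191, 134, 353, 190, 289, 173, 180, 274, 222, 360, 320, 391, 336, 284]
t=9: [325, 364, 177, 174, 94, 84, 94, 102, 195, 204, 242, 227, 229, 201, 279, 142, 383, 280, 433]
t=10: [180, 249, 106, 276, 330, 463, 273, 262, 120, 229, 239, 265, 232, 284, 184, 192, 192, 178, 359]
t=11: [164, 126, 260, 257, 328, 369, 294, 217, 238, 176, 288, 280, 330, 244, 252, 175, 170, 117, 131]

Answer: [164, 126, 260, 257, 328, 369, 294, 217, 238, 176, 288, 280, 330, 244, 252, 175, 170, 117, 131]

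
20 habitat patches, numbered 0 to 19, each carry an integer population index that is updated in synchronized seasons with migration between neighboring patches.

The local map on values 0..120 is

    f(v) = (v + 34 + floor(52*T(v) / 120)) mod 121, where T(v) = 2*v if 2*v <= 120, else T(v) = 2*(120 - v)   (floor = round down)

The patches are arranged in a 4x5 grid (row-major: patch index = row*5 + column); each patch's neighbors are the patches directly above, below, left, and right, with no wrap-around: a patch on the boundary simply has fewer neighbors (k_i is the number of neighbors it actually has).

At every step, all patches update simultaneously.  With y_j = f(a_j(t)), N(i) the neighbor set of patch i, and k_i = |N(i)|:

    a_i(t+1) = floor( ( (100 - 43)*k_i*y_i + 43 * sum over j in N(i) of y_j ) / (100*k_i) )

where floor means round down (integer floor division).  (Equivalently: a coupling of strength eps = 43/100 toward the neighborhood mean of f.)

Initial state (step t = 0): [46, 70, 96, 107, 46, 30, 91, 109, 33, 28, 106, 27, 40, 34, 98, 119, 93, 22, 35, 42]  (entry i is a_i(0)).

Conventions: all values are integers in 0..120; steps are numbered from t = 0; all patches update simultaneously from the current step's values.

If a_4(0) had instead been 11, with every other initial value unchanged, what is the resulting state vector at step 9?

Answer: [97, 42, 40, 91, 90, 96, 46, 45, 92, 88, 91, 91, 92, 89, 86, 83, 86, 88, 86, 86]
Key observation: This trace re-runs the system from the modified initial state.

Derivation:
t=0: [46, 70, 96, 107, 11, 30, 91, 109, 33, 28, 106, 27, 40, 34, 98, 119, 93, 22, 35, 42]
t=1: [92, 40, 29, 43, 55, 76, 41, 45, 80, 74, 47, 69, 92, 90, 59, 31, 43, 76, 97, 91]
t=2: [45, 94, 98, 83, 38, 35, 92, 94, 46, 24, 20, 42, 38, 28, 25, 76, 85, 40, 28, 27]
t=3: [94, 41, 29, 52, 82, 87, 45, 46, 91, 87, 74, 88, 95, 90, 81, 36, 51, 92, 88, 83]
t=4: [46, 96, 84, 26, 23, 40, 97, 96, 36, 27, 37, 35, 38, 28, 27, 64, 27, 25, 28, 27]
t=5: [97, 41, 36, 76, 79, 97, 45, 44, 87, 85, 91, 90, 90, 89, 84, 54, 77, 84, 84, 84]
t=6: [46, 98, 93, 37, 27, 41, 97, 95, 37, 27, 26, 38, 38, 28, 28, 19, 25, 28, 28, 28]
t=7: [97, 42, 39, 89, 88, 95, 45, 45, 91, 87, 87, 90, 92, 89, 85, 74, 82, 87, 86, 86]
t=8: [46, 100, 97, 39, 28, 41, 98, 97, 38, 28, 28, 38, 38, 28, 28, 26, 27, 28, 28, 28]
t=9: [97, 42, 40, 91, 90, 96, 46, 45, 92, 88, 91, 91, 92, 89, 86, 83, 86, 88, 86, 86]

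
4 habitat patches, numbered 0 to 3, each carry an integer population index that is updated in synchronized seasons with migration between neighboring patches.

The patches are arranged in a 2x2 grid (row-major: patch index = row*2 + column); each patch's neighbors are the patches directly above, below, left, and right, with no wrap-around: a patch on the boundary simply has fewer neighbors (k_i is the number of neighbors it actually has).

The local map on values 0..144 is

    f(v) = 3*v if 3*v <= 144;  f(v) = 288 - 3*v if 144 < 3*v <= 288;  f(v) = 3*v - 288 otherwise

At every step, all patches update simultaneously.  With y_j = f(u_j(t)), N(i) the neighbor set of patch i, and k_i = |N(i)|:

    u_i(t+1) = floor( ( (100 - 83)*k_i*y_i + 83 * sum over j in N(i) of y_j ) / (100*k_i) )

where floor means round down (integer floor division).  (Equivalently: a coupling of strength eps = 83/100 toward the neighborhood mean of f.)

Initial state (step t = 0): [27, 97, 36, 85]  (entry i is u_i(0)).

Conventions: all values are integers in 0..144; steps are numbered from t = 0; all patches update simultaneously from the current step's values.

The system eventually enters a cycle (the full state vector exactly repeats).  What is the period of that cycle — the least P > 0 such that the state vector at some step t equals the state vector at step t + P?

Simulating step by step:
t=0: [27, 97, 36, 85]
t=1: [59, 47, 65, 51]
t=2: [115, 126, 117, 120]
t=3: [73, 68, 64, 75]
t=4: [86, 69, 71, 85]
t=5: [69, 39, 38, 70]
t=6: [109, 85, 85, 109]
t=7: [34, 37, 37, 34]
t=8: [109, 103, 103, 109]
t=9: [24, 35, 35, 24]
t=10: [99, 77, 77, 99]
t=11: [48, 17, 17, 48]
t=12: [66, 128, 128, 66]
t=13: [94, 91, 91, 94]
t=14: [13, 7, 7, 13]
t=15: [24, 35, 35, 24]

Answer: 6
Key observation: The state at step 9, [24, 35, 35, 24], reappears at step 15 — and no state repeats earlier — so the cycle the system enters has period 6.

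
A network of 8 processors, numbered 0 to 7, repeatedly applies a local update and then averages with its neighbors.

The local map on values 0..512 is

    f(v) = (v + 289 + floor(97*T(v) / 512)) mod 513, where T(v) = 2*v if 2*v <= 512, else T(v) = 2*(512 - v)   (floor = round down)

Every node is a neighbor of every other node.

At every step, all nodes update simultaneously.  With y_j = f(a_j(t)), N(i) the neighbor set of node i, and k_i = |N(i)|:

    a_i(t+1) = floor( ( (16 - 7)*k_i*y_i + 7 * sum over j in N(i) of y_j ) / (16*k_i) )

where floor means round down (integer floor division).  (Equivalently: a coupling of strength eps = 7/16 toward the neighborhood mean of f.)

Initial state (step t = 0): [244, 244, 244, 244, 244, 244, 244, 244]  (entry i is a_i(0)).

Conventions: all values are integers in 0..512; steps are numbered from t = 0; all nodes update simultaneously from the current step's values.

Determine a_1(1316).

Answer: a_1(1316) = 444
Key observation: The state at step 3, [245, 245, 245, 245, 245, 245, 245, 245], reappears at step 6: the system is in a cycle of period 3 from step 3 on.  Therefore the state at step 1316 equals the state at step 3 + ((1316 - 3) mod 3) = 5, which is [444, 444, 444, 444, 444, 444, 444, 444].

Derivation:
t=0: [244, 244, 244, 244, 244, 244, 244, 244]
t=1: [112, 112, 112, 112, 112, 112, 112, 112]
t=2: [443, 443, 443, 443, 443, 443, 443, 443]
t=3: [245, 245, 245, 245, 245, 245, 245, 245]
t=4: [113, 113, 113, 113, 113, 113, 113, 113]
t=5: [444, 444, 444, 444, 444, 444, 444, 444]
t=6: [245, 245, 245, 245, 245, 245, 245, 245]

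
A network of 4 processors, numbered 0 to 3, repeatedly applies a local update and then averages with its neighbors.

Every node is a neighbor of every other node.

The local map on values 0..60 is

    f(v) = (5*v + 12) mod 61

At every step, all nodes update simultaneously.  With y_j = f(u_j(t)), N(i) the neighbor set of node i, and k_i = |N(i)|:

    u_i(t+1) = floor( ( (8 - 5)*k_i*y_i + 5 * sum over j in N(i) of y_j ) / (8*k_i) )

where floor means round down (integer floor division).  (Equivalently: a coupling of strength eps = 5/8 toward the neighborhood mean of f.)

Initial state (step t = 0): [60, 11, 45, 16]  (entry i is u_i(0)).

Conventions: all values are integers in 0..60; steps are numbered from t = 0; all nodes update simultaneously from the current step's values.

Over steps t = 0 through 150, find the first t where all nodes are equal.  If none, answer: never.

Answer: 9
Key observation: Synchronization is absorbing here: once all nodes are equal they stay equal, and step 9 is the first all-equal step.

Derivation:
t=0: [60, 11, 45, 16]  (not all equal)
t=1: [21, 21, 29, 25]  (not all equal)
t=2: [43, 43, 39, 36]  (not all equal)
t=3: [32, 32, 29, 26]  (not all equal)
t=4: [40, 40, 38, 35]  (not all equal)
t=5: [21, 21, 20, 17]  (not all equal)
t=6: [50, 50, 49, 47]  (not all equal)
t=7: [13, 13, 13, 11]  (not all equal)
t=8: [13, 13, 13, 12]  (not all equal)
t=9: [14, 14, 14, 14]  (all equal)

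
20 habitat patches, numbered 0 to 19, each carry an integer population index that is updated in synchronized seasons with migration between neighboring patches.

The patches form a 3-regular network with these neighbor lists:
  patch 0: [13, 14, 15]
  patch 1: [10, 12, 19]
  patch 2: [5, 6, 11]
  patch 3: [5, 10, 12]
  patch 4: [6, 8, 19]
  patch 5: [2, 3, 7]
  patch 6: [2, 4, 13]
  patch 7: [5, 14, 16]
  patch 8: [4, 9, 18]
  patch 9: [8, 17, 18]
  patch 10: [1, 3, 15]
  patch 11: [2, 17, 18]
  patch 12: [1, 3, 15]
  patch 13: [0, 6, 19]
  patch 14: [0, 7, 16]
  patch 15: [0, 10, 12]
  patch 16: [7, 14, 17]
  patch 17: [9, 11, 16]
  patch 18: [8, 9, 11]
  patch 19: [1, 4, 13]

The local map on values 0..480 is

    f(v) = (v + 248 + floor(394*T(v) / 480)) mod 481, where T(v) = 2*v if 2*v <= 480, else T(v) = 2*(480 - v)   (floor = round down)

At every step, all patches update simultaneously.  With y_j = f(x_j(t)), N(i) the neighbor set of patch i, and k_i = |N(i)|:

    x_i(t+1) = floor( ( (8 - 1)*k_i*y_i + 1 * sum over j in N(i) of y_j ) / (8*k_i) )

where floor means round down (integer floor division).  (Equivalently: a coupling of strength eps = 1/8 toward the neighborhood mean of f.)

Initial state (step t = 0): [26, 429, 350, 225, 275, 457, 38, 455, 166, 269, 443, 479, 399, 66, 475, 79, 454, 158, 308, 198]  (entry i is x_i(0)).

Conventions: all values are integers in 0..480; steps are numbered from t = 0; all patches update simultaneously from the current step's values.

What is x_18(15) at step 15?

Simulating step by step:
t=0: [26, 429, 350, 225, 275, 457, 38, 455, 166, 269, 443, 479, 399, 66, 475, 79, 454, 158, 308, 198]
t=1: [323, 279, 324, 350, 365, 268, 351, 262, 225, 365, 281, 252, 306, 409, 253, 435, 259, 198, 347, 298]
t=2: [343, 373, 349, 335, 323, 379, 327, 386, 356, 320, 368, 384, 354, 298, 389, 285, 384, 299, 335, 358]
t=3: [335, 316, 329, 337, 345, 312, 345, 307, 328, 348, 321, 312, 328, 359, 306, 366, 310, 357, 338, 327]
t=4: [339, 351, 343, 339, 333, 353, 333, 357, 342, 331, 347, 351, 343, 325, 357, 323, 354, 327, 338, 343]
t=5: [337, 329, 333, 336, 340, 328, 340, 325, 335, 341, 332, 330, 334, 344, 325, 345, 327, 343, 337, 334]
t=6: [337, 342, 341, 339, 336, 343, 336, 345, 339, 336, 340, 342, 339, 334, 345, 333, 344, 334, 338, 339]
t=7: [338, 335, 336, 336, 338, 334, 338, 333, 337, 338, 336, 335, 337, 339, 333, 340, 334, 339, 337, 337]
t=8: [338, 339, 339, 339, 338, 339, 338, 340, 338, 337, 338, 339, 338, 337, 340, 336, 339, 337, 338, 338]
t=9: [337, 337, 337, 337, 338, 336, 337, 336, 338, 338, 337, 337, 337, 338, 336, 338, 336, 337, 337, 337]
t=10: [338, 338, 338, 338, 338, 338, 338, 339, 338, 338, 338, 338, 338, 338, 338, 338, 338, 338, 338, 338]
t=11: [338, 338, 338, 338, 338, 337, 338, 337, 338, 338, 338, 338, 338, 338, 337, 338, 337, 338, 338, 338]
t=12: [338, 338, 338, 338, 338, 338, 338, 338, 338, 338, 338, 338, 338, 338, 338, 338, 338, 338, 338, 338]
t=13: [338, 338, 338, 338, 338, 338, 338, 338, 338, 338, 338, 338, 338, 338, 338, 338, 338, 338, 338, 338]
t=14: [338, 338, 338, 338, 338, 338, 338, 338, 338, 338, 338, 338, 338, 338, 338, 338, 338, 338, 338, 338]
t=15: [338, 338, 338, 338, 338, 338, 338, 338, 338, 338, 338, 338, 338, 338, 338, 338, 338, 338, 338, 338]

Answer: x_18(15) = 338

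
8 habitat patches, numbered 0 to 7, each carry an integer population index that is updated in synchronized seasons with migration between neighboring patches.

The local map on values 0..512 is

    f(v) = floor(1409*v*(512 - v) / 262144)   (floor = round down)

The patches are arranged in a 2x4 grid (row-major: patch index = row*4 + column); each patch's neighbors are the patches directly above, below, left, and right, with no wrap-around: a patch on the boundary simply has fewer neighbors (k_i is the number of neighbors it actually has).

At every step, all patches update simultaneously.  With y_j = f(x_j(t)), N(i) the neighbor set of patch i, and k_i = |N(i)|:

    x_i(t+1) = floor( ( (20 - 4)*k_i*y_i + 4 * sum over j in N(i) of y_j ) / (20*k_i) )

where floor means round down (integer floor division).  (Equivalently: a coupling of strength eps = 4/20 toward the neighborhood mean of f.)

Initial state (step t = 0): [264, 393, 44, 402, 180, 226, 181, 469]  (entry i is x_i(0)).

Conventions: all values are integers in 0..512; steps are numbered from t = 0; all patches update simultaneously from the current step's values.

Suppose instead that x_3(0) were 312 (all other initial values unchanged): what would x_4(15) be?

Simulating step by step:
t=0: [264, 393, 44, 312, 180, 226, 181, 469]
t=1: [338, 254, 148, 289, 326, 337, 295, 152]
t=2: [320, 343, 300, 335, 323, 320, 335, 304]
t=3: [327, 315, 335, 322, 328, 327, 321, 334]
t=4: [325, 330, 320, 326, 324, 325, 327, 320]
t=5: [325, 323, 328, 326, 326, 325, 325, 329]
t=6: [326, 327, 324, 324, 325, 326, 325, 323]
t=7: [325, 325, 326, 327, 325, 325, 326, 327]
t=8: [326, 325, 325, 325, 326, 325, 325, 325]
t=9: [325, 325, 326, 326, 325, 325, 326, 326]
t=10: [326, 325, 325, 325, 326, 325, 325, 325]
t=11: [325, 325, 326, 326, 325, 325, 326, 326]
t=12: [326, 325, 325, 325, 326, 325, 325, 325]
t=13: [325, 325, 326, 326, 325, 325, 326, 326]
t=14: [326, 325, 325, 325, 326, 325, 325, 325]
t=15: [325, 325, 326, 326, 325, 325, 326, 326]

Answer: x_4(15) = 325
Key observation: This trace re-runs the system from the modified initial state.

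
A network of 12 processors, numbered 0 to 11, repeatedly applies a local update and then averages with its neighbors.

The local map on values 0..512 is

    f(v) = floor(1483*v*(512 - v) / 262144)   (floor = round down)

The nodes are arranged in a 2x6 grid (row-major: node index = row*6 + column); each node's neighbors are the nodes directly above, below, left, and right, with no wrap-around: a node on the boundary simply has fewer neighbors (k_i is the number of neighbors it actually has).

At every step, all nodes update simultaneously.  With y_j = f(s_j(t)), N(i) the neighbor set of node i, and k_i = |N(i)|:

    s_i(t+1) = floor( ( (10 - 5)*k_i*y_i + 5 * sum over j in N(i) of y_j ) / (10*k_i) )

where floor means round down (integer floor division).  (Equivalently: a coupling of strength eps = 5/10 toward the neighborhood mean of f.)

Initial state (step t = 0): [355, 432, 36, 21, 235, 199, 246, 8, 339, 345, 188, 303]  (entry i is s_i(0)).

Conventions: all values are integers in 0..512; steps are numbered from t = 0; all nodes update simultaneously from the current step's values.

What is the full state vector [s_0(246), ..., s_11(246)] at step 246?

Answer: [337, 336, 336, 335, 334, 334, 337, 336, 336, 335, 334, 334]
Key observation: The state at step 13, [333, 333, 334, 335, 335, 336, 333, 333, 334, 335, 335, 336], reappears at step 15: the system is in a cycle of period 2 from step 13 on.  Therefore the state at step 246 equals the state at step 13 + ((246 - 13) mod 2) = 14, which is [337, 336, 336, 335, 334, 334, 337, 336, 336, 335, 334, 334].

Derivation:
t=0: [355, 432, 36, 21, 235, 199, 246, 8, 339, 345, 188, 303]
t=1: [298, 169, 145, 160, 309, 357, 269, 160, 239, 284, 347, 353]
t=2: [354, 326, 319, 329, 336, 324, 354, 336, 348, 351, 334, 317]
t=3: [322, 337, 341, 336, 337, 342, 320, 330, 327, 325, 335, 344]
t=4: [343, 335, 332, 334, 332, 328, 344, 339, 339, 340, 334, 328]
t=5: [328, 333, 336, 335, 337, 340, 327, 330, 332, 332, 336, 339]
t=6: [340, 337, 335, 335, 333, 331, 341, 339, 337, 336, 334, 331]
t=7: [330, 332, 334, 335, 336, 337, 329, 331, 333, 334, 336, 337]
t=8: [339, 337, 336, 335, 334, 333, 339, 338, 336, 335, 334, 333]
t=9: [331, 332, 334, 335, 336, 336, 331, 332, 333, 335, 336, 336]
t=10: [338, 337, 336, 335, 334, 334, 338, 337, 336, 335, 334, 334]
t=11: [332, 333, 334, 335, 335, 336, 332, 333, 334, 335, 335, 336]
t=12: [337, 337, 336, 335, 334, 334, 337, 337, 336, 335, 334, 334]
t=13: [333, 333, 334, 335, 335, 336, 333, 333, 334, 335, 335, 336]
t=14: [337, 336, 336, 335, 334, 334, 337, 336, 336, 335, 334, 334]
t=15: [333, 333, 334, 335, 335, 336, 333, 333, 334, 335, 335, 336]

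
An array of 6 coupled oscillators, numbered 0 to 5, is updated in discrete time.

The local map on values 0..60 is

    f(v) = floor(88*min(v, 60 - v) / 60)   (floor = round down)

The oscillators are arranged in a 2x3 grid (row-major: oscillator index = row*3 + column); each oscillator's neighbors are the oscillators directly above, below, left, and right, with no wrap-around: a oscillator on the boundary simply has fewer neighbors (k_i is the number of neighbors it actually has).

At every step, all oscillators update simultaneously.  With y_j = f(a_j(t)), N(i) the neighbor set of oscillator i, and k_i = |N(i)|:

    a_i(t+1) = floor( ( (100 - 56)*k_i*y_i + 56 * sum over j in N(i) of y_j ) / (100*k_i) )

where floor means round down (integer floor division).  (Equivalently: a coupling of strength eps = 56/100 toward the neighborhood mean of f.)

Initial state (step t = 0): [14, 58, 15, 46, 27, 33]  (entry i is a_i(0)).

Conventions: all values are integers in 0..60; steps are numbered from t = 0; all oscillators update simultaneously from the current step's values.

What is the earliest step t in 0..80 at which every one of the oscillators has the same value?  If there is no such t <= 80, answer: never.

Simulating step by step:
t=0: [14, 58, 15, 46, 27, 33]  (not all equal)
t=1: [14, 16, 21, 25, 28, 34]  (not all equal)
t=2: [25, 27, 30, 32, 36, 36]  (not all equal)
t=3: [38, 38, 40, 37, 36, 37]  (not all equal)
t=4: [32, 32, 30, 33, 33, 32]  (not all equal)
t=5: [40, 41, 42, 39, 39, 41]  (not all equal)
t=6: [28, 27, 26, 29, 28, 27]  (not all equal)
t=7: [40, 39, 38, 41, 40, 39]  (not all equal)
t=8: [28, 30, 30, 28, 29, 30]  (not all equal)
t=9: [41, 43, 44, 41, 42, 43]  (not all equal)
t=10: [26, 24, 23, 26, 25, 24]  (not all equal)
t=11: [37, 35, 34, 37, 36, 34]  (not all equal)
t=12: [33, 35, 37, 33, 35, 37]  (not all equal)
t=13: [38, 36, 33, 38, 36, 33]  (not all equal)
t=14: [32, 35, 37, 32, 35, 37]  (not all equal)
t=15: [39, 36, 33, 39, 36, 33]  (not all equal)
t=16: [31, 34, 37, 31, 34, 37]  (not all equal)
t=17: [40, 37, 34, 40, 37, 34]  (not all equal)
t=18: [30, 33, 36, 30, 33, 36]  (not all equal)
t=19: [42, 39, 36, 42, 39, 36]  (not all equal)
t=20: [27, 30, 33, 27, 30, 33]  (not all equal)
t=21: [40, 42, 40, 40, 42, 40]  (not all equal)
t=22: [28, 27, 28, 28, 27, 28]  (not all equal)
t=23: [40, 39, 40, 40, 39, 40]  (not all equal)
t=24: [29, 29, 29, 29, 29, 29]  (all equal)

Answer: 24
Key observation: Synchronization is absorbing here: once all oscillators are equal they stay equal, and step 24 is the first all-equal step.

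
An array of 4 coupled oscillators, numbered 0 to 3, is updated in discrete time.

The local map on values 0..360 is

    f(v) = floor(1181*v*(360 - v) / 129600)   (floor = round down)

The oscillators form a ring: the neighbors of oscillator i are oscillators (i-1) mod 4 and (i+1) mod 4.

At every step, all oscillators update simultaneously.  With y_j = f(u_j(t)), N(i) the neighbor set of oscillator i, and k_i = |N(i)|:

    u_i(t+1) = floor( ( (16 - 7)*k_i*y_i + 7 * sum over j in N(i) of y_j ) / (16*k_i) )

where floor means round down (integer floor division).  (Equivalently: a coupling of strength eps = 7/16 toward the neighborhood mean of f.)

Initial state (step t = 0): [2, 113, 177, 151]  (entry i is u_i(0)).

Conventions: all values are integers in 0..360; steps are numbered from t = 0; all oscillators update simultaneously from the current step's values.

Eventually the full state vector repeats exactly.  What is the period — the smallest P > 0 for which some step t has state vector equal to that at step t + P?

Answer: 4
Key observation: The state at step 14, [295, 295, 295, 295], reappears at step 18 — and no state repeats earlier — so the cycle the system enters has period 4.

Derivation:
t=0: [2, 113, 177, 151]
t=1: [121, 208, 284, 227]
t=2: [271, 262, 233, 255]
t=3: [227, 237, 255, 243]
t=4: [269, 262, 251, 259]
t=5: [228, 234, 243, 237]
t=6: [270, 267, 262, 265]
t=7: [223, 226, 230, 228]
t=8: [276, 275, 273, 274]
t=9: [212, 213, 214, 213]
t=10: [285, 284, 284, 284]
t=11: [194, 195, 196, 195]
t=12: [293, 292, 292, 292]
t=13: [178, 179, 180, 179]
t=14: [295, 295, 295, 295]
t=15: [174, 174, 174, 174]
t=16: [294, 294, 294, 294]
t=17: [176, 176, 176, 176]
t=18: [295, 295, 295, 295]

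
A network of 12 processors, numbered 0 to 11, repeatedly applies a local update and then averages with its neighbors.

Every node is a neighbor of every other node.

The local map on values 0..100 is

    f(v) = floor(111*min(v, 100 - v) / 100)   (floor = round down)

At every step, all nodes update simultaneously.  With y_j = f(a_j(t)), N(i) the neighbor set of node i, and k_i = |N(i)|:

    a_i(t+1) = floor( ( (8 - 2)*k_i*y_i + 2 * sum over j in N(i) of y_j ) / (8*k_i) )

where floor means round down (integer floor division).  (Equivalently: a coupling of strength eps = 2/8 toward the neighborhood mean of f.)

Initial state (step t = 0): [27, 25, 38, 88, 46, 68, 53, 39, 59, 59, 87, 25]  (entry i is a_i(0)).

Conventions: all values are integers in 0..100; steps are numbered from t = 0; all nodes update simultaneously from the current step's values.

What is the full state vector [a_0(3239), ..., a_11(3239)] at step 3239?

Answer: [52, 52, 52, 52, 52, 52, 52, 52, 52, 52, 52, 52]
Key observation: The state at step 9, [52, 52, 52, 52, 52, 52, 52, 52, 52, 52, 52, 52], reappears at step 11: the system is in a cycle of period 2 from step 9 on.  Therefore the state at step 3239 equals the state at step 9 + ((3239 - 9) mod 2) = 9, which is [52, 52, 52, 52, 52, 52, 52, 52, 52, 52, 52, 52].

Derivation:
t=0: [27, 25, 38, 88, 46, 68, 53, 39, 59, 59, 87, 25]
t=1: [30, 29, 40, 19, 46, 35, 47, 40, 42, 42, 19, 29]
t=2: [34, 33, 42, 25, 47, 38, 48, 42, 43, 43, 25, 33]
t=3: [38, 37, 44, 30, 49, 41, 49, 44, 45, 45, 30, 37]
t=4: [42, 42, 47, 36, 51, 44, 51, 47, 47, 47, 36, 42]
t=5: [46, 46, 51, 41, 52, 48, 52, 51, 51, 51, 41, 46]
t=6: [51, 51, 53, 46, 52, 52, 52, 53, 53, 53, 46, 51]
t=7: [53, 53, 52, 51, 52, 52, 52, 52, 52, 52, 51, 53]
t=8: [52, 52, 52, 53, 52, 52, 52, 52, 52, 52, 53, 52]
t=9: [52, 52, 52, 52, 52, 52, 52, 52, 52, 52, 52, 52]
t=10: [53, 53, 53, 53, 53, 53, 53, 53, 53, 53, 53, 53]
t=11: [52, 52, 52, 52, 52, 52, 52, 52, 52, 52, 52, 52]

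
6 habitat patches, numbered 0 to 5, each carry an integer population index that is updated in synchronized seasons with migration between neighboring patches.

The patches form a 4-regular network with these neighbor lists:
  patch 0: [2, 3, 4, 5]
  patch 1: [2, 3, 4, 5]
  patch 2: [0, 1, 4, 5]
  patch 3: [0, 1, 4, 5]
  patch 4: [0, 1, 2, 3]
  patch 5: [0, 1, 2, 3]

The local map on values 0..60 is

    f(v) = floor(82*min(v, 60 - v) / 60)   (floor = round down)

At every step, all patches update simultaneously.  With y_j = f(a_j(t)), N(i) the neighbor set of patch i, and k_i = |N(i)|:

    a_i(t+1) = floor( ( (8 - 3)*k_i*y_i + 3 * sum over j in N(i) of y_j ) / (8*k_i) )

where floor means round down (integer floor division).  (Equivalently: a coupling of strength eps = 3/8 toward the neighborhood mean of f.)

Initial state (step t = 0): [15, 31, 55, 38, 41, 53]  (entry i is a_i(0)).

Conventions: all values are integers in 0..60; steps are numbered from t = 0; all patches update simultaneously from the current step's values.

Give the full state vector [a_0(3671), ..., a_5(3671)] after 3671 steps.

Simulating step by step:
t=0: [15, 31, 55, 38, 41, 53]
t=1: [19, 30, 12, 27, 24, 14]
t=2: [25, 35, 20, 33, 31, 22]
t=3: [33, 33, 29, 35, 36, 31]
t=4: [36, 36, 37, 34, 33, 37]
t=5: [32, 32, 31, 34, 34, 31]
t=6: [37, 37, 38, 35, 35, 38]
t=7: [31, 31, 30, 33, 33, 30]
t=8: [38, 38, 40, 37, 37, 40]
t=9: [29, 29, 27, 30, 30, 27]
t=10: [38, 38, 37, 40, 40, 37]
t=11: [29, 29, 30, 27, 27, 30]
t=12: [38, 38, 40, 37, 37, 40]

Answer: [29, 29, 30, 27, 27, 30]
Key observation: The state at step 8, [38, 38, 40, 37, 37, 40], reappears at step 12: the system is in a cycle of period 4 from step 8 on.  Therefore the state at step 3671 equals the state at step 8 + ((3671 - 8) mod 4) = 11, which is [29, 29, 30, 27, 27, 30].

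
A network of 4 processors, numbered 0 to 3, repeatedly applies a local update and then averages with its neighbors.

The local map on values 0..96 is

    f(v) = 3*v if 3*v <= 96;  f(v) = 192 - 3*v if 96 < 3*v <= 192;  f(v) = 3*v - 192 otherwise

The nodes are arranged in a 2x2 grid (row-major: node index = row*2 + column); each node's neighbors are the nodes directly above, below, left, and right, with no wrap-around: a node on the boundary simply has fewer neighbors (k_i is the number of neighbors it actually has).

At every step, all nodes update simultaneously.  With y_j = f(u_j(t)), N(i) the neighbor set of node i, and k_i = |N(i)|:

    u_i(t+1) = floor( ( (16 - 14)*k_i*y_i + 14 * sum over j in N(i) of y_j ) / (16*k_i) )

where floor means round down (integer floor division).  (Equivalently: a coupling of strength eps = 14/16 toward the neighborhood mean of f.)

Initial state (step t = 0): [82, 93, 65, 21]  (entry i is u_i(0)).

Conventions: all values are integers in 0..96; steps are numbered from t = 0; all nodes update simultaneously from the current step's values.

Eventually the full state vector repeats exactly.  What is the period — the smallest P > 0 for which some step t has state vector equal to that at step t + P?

Answer: 21
Key observation: The state at step 9, [77, 57, 57, 77], reappears at step 30 — and no state repeats earlier — so the cycle the system enters has period 21.

Derivation:
t=0: [82, 93, 65, 21]
t=1: [46, 62, 51, 47]
t=2: [26, 46, 50, 26]
t=3: [51, 75, 73, 51]
t=4: [31, 38, 37, 31]
t=5: [81, 91, 91, 81]
t=6: [77, 54, 54, 77]
t=7: [31, 37, 37, 31]
t=8: [82, 91, 91, 82]
t=9: [77, 57, 57, 77]
t=10: [23, 36, 36, 23]
t=11: [82, 70, 70, 82]
t=12: [22, 49, 49, 22]
t=13: [47, 63, 63, 47]
t=14: [9, 45, 45, 9]
t=15: [53, 30, 30, 53]
t=16: [82, 40, 40, 82]
t=17: [69, 56, 56, 69]
t=18: [22, 16, 16, 22]
t=19: [50, 63, 63, 50]
t=20: [7, 37, 37, 7]
t=21: [73, 28, 28, 73]
t=22: [76, 34, 34, 76]
t=23: [83, 42, 42, 83]
t=24: [64, 58, 58, 64]
t=25: [15, 2, 2, 15]
t=26: [10, 40, 40, 10]
t=27: [66, 35, 35, 66]
t=28: [76, 16, 16, 76]
t=29: [46, 37, 37, 46]
t=30: [77, 57, 57, 77]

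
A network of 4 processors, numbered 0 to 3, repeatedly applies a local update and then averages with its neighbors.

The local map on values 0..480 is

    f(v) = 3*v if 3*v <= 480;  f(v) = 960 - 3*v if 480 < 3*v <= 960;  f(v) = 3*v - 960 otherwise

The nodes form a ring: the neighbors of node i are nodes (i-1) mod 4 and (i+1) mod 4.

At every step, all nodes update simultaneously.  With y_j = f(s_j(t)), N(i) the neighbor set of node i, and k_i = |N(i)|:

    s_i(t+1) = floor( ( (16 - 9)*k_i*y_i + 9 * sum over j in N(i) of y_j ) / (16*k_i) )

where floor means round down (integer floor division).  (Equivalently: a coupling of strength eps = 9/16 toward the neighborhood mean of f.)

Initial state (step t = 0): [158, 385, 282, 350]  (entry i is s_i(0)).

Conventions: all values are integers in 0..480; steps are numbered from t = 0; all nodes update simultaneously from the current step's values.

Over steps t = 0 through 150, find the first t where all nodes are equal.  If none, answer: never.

Simulating step by step:
t=0: [158, 385, 282, 350]  (not all equal)
t=1: [287, 250, 130, 204]  (not all equal)
t=2: [200, 229, 327, 289]  (not all equal)
t=3: [260, 226, 112, 147]  (not all equal)
t=4: [282, 268, 350, 338]  (not all equal)
t=5: [108, 125, 98, 81]  (not all equal)
t=6: [315, 337, 302, 280]  (not all equal)
t=7: [54, 41, 71, 71]  (not all equal)
t=8: [165, 159, 187, 198]  (not all equal)
t=9: [440, 451, 411, 403]  (not all equal)
t=10: [338, 349, 300, 286]  (not all equal)
t=11: [76, 70, 79, 76]  (not all equal)
t=12: [222, 222, 226, 230]  (not all equal)
t=13: [287, 290, 282, 280]  (not all equal)
t=14: [102, 99, 108, 112]  (not all equal)
t=15: [311, 307, 319, 324]  (not all equal)
t=16: [26, 25, 15, 13]  (not all equal)
t=17: [66, 67, 51, 51]  (not all equal)
t=18: [186, 186, 166, 165]  (not all equal)
t=19: [419, 418, 445, 446]  (not all equal)
t=20: [318, 317, 353, 354]  (not all equal)
t=21: [33, 33, 74, 74]  (not all equal)
t=22: [133, 133, 187, 187]  (not all equal)
t=23: [399, 399, 399, 399]  (all equal)

Answer: 23
Key observation: Synchronization is absorbing here: once all nodes are equal they stay equal, and step 23 is the first all-equal step.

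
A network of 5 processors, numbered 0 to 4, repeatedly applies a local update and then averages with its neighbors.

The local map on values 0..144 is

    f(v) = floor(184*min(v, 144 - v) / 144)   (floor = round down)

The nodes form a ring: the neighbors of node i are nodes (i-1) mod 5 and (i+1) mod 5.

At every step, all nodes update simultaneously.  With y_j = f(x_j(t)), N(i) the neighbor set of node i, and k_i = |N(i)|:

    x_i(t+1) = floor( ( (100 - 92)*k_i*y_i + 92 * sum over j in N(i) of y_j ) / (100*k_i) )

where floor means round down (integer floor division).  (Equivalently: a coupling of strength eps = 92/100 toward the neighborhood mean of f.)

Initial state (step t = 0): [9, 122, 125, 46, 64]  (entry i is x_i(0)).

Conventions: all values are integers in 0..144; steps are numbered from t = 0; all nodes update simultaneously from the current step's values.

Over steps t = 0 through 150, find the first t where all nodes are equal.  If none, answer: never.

Simulating step by step:
t=0: [9, 122, 125, 46, 64]  (not all equal)
t=1: [51, 18, 41, 52, 38]  (not all equal)
t=2: [37, 55, 45, 51, 64]  (not all equal)
t=3: [73, 53, 66, 68, 58]  (not all equal)
t=4: [72, 85, 77, 79, 86]  (not all equal)
t=5: [75, 87, 79, 79, 86]  (not all equal)
t=6: [74, 84, 77, 78, 84]  (not all equal)
t=7: [77, 86, 80, 80, 85]  (not all equal)
t=8: [75, 82, 77, 78, 82]  (not all equal)
t=9: [79, 85, 81, 82, 85]  (not all equal)
t=10: [75, 80, 77, 77, 80]  (not all equal)
t=11: [81, 86, 83, 83, 86]  (not all equal)
t=12: [74, 78, 75, 75, 78]  (not all equal)
t=13: [84, 88, 86, 86, 88]  (not all equal)
t=14: [71, 74, 72, 72, 74]  (not all equal)
t=15: [89, 90, 90, 90, 90]  (not all equal)
t=16: [69, 69, 69, 69, 69]  (all equal)

Answer: 16
Key observation: Synchronization is absorbing here: once all nodes are equal they stay equal, and step 16 is the first all-equal step.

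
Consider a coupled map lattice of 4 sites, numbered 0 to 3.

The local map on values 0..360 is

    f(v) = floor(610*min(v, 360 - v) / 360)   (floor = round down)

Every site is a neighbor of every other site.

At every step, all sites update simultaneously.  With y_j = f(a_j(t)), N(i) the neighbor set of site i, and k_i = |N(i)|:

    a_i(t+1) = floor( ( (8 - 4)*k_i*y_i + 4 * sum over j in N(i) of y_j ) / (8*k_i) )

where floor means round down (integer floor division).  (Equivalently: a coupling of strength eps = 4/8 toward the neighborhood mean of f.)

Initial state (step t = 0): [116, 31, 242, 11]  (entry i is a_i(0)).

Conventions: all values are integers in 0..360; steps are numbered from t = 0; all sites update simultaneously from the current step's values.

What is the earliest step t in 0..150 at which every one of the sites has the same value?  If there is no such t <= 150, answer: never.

Simulating step by step:
t=0: [116, 31, 242, 11]  (not all equal)
t=1: [142, 94, 143, 83]  (not all equal)
t=2: [210, 183, 210, 176]  (not all equal)
t=3: [268, 283, 268, 283]  (not all equal)
t=4: [146, 138, 146, 138]  (not all equal)
t=5: [242, 237, 242, 237]  (not all equal)
t=6: [202, 205, 202, 205]  (not all equal)
t=7: [265, 263, 265, 263]  (not all equal)
t=8: [161, 162, 161, 162]  (not all equal)
t=9: [272, 273, 272, 273]  (not all equal)
t=10: [148, 147, 148, 147]  (not all equal)
t=11: [249, 249, 249, 249]  (all equal)

Answer: 11
Key observation: Synchronization is absorbing here: once all sites are equal they stay equal, and step 11 is the first all-equal step.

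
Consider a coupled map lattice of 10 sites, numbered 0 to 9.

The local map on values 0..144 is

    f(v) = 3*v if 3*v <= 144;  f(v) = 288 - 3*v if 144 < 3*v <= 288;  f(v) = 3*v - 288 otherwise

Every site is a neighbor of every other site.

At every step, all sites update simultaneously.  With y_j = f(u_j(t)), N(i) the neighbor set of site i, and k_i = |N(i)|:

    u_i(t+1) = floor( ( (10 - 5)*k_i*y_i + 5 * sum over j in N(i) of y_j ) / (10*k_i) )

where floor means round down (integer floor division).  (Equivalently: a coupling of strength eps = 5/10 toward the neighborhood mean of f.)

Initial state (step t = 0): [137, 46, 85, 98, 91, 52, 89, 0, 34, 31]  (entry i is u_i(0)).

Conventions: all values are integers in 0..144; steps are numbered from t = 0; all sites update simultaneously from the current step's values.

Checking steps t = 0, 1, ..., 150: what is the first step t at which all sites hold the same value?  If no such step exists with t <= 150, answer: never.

Answer: never
Key observation: The state at step 16 reappears at step 18 — the system is in a cycle of period 2 from step 16 on.  No step 0..18 is synchronized, and the cycle repeats forever, so no step up to 150 (or ever) has all sites equal.

Derivation:
t=0: [137, 46, 85, 98, 91, 52, 89, 0, 34, 31]  (not all equal)
t=1: [91, 98, 51, 39, 43, 95, 46, 36, 82, 78]  (not all equal)
t=2: [48, 44, 101, 93, 98, 42, 102, 89, 60, 65]  (not all equal)
t=3: [101, 96, 44, 41, 40, 93, 45, 46, 85, 78]  (not all equal)
t=4: [48, 42, 100, 96, 95, 46, 102, 103, 56, 66]  (not all equal)
t=5: [101, 93, 42, 37, 38, 98, 45, 46, 90, 77]  (not all equal)
t=6: [47, 44, 96, 89, 91, 43, 100, 101, 48, 65]  (not all equal)
t=7: [101, 97, 39, 48, 45, 96, 44, 45, 103, 80]  (not all equal)
t=8: [48, 43, 93, 105, 101, 41, 100, 101, 51, 63]  (not all equal)
t=9: [103, 96, 43, 51, 46, 94, 44, 46, 99, 83]  (not all equal)
t=10: [50, 41, 98, 101, 102, 44, 100, 102, 45, 58]  (not all equal)
t=11: [100, 94, 42, 46, 47, 98, 44, 47, 99, 90]  (not all equal)
t=12: [45, 43, 96, 101, 103, 43, 99, 103, 44, 48]  (not all equal)
t=13: [100, 98, 40, 47, 50, 98, 44, 50, 99, 104]  (not all equal)
t=14: [45, 43, 93, 103, 101, 43, 99, 101, 44, 51]  (not all equal)
t=15: [100, 97, 44, 49, 47, 97, 44, 47, 99, 100]  (not all equal)
t=16: [45, 41, 99, 103, 103, 41, 99, 103, 44, 45]  (not all equal)
t=17: [100, 95, 44, 49, 49, 95, 44, 49, 99, 100]  (not all equal)
t=18: [45, 41, 99, 103, 103, 41, 99, 103, 44, 45]  (not all equal)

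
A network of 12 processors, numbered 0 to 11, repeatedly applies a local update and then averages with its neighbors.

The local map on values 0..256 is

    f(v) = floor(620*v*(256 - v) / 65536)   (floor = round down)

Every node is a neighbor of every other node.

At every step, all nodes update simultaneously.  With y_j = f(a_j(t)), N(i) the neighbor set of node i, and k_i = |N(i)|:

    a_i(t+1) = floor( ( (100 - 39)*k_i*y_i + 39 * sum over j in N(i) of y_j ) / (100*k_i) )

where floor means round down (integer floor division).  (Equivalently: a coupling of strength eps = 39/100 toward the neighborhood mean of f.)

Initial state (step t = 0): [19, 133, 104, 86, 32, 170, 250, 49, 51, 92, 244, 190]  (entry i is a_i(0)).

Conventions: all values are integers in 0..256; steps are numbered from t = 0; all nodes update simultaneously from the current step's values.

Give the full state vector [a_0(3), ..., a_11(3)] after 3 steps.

Simulating step by step:
t=0: [19, 133, 104, 86, 32, 170, 250, 49, 51, 92, 244, 190]
t=1: [66, 130, 127, 121, 80, 121, 49, 96, 98, 123, 57, 109]
t=2: [126, 147, 147, 147, 135, 147, 113, 142, 142, 147, 120, 145]
t=3: [153, 151, 151, 151, 153, 151, 152, 152, 152, 151, 153, 152]

Answer: [153, 151, 151, 151, 153, 151, 152, 152, 152, 151, 153, 152]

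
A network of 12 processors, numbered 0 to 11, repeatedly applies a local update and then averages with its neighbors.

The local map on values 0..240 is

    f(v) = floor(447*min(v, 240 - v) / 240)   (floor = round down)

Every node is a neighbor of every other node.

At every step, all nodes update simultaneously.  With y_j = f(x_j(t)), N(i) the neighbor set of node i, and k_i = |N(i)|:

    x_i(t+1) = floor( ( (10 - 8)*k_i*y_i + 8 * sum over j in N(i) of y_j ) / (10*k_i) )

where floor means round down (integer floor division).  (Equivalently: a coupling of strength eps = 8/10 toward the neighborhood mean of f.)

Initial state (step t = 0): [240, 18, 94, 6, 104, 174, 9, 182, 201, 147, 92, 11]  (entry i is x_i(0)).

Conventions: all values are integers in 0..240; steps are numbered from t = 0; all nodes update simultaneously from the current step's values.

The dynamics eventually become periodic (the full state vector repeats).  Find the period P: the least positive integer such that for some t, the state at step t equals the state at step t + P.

Answer: 4
Key observation: The state at step 9, [221, 221, 221, 221, 221, 221, 221, 221, 221, 221, 221, 221], reappears at step 13 — and no state repeats earlier — so the cycle the system enters has period 4.

Derivation:
t=0: [240, 18, 94, 6, 104, 174, 9, 182, 201, 147, 92, 11]
t=1: [79, 83, 101, 80, 104, 95, 81, 93, 88, 101, 101, 82]
t=2: [165, 166, 170, 165, 171, 169, 166, 169, 167, 170, 170, 166]
t=3: [134, 134, 133, 134, 133, 133, 134, 133, 133, 133, 133, 134]
t=4: [198, 198, 198, 198, 198, 198, 198, 198, 198, 198, 198, 198]
t=5: [78, 78, 78, 78, 78, 78, 78, 78, 78, 78, 78, 78]
t=6: [145, 145, 145, 145, 145, 145, 145, 145, 145, 145, 145, 145]
t=7: [176, 176, 176, 176, 176, 176, 176, 176, 176, 176, 176, 176]
t=8: [119, 119, 119, 119, 119, 119, 119, 119, 119, 119, 119, 119]
t=9: [221, 221, 221, 221, 221, 221, 221, 221, 221, 221, 221, 221]
t=10: [35, 35, 35, 35, 35, 35, 35, 35, 35, 35, 35, 35]
t=11: [65, 65, 65, 65, 65, 65, 65, 65, 65, 65, 65, 65]
t=12: [121, 121, 121, 121, 121, 121, 121, 121, 121, 121, 121, 121]
t=13: [221, 221, 221, 221, 221, 221, 221, 221, 221, 221, 221, 221]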